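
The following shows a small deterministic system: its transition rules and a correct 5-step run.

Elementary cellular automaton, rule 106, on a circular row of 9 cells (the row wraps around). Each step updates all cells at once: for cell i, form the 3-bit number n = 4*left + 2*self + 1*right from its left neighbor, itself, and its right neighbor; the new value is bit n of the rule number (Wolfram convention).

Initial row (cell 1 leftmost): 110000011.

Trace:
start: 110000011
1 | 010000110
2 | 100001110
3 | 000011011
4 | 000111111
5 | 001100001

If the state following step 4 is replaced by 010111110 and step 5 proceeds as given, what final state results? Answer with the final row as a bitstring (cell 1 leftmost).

101100010

state after step 4 := 010111110
5 | 101100010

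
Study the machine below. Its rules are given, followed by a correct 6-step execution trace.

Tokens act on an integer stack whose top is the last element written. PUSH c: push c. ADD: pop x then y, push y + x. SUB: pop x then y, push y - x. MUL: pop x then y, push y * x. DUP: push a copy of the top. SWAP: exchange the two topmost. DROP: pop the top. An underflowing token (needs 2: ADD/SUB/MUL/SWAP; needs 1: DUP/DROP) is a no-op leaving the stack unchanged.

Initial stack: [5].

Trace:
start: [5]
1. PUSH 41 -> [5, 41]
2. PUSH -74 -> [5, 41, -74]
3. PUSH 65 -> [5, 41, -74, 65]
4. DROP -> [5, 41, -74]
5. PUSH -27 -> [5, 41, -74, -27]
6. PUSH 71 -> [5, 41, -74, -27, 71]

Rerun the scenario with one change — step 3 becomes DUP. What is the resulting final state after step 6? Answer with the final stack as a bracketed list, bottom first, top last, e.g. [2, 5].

(re-executing from step 3 with the substitution; state before step 3: [5, 41, -74])
3. DUP -> [5, 41, -74, -74]
4. DROP -> [5, 41, -74]
5. PUSH -27 -> [5, 41, -74, -27]
6. PUSH 71 -> [5, 41, -74, -27, 71]

[5, 41, -74, -27, 71]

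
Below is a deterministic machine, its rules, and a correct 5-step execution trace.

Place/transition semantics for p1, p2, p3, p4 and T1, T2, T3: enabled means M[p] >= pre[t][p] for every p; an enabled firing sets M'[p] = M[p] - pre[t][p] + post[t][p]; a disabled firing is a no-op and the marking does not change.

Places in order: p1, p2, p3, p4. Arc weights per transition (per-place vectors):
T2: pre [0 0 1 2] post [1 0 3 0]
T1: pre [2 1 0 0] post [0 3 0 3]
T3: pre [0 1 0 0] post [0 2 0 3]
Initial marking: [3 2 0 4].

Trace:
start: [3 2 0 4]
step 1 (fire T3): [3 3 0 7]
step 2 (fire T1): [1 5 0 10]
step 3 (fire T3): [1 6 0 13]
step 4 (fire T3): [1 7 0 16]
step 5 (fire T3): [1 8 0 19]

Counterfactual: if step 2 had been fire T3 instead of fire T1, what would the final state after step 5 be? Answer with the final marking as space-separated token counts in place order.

3 7 0 19

(re-executing from step 2 with the substitution; state before step 2: [3 3 0 7])
step 2 (fire T3): [3 4 0 10]
step 3 (fire T3): [3 5 0 13]
step 4 (fire T3): [3 6 0 16]
step 5 (fire T3): [3 7 0 19]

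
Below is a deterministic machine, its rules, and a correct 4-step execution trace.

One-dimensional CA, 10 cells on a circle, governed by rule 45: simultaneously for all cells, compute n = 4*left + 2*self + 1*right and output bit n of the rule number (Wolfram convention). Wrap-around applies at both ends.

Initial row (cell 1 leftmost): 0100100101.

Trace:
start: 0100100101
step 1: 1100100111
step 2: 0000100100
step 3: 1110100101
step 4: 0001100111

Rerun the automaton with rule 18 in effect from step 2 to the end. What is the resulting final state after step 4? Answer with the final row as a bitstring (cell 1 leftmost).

(re-executing steps 2..4 under rule 18; state before step 2: 1100100111)
step 2: 0011011000
step 3: 0100000100
step 4: 1010001010

1010001010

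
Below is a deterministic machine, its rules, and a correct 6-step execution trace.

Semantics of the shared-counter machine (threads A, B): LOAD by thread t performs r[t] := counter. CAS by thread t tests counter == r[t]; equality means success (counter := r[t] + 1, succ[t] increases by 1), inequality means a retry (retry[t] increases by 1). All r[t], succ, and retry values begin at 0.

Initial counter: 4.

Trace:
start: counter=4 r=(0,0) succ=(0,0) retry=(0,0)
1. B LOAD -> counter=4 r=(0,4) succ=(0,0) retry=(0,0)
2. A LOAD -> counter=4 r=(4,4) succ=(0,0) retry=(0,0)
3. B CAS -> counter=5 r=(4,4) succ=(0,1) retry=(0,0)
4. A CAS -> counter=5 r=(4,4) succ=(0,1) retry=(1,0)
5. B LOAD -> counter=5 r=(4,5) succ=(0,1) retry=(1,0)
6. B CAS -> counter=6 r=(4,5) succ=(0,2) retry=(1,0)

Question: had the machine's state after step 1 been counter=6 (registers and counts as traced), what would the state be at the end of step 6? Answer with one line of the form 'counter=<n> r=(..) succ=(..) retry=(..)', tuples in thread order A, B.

counter=8 r=(6,7) succ=(1,1) retry=(0,1)

state after step 1 := counter=6 r=(0,4) succ=(0,0) retry=(0,0)
2. A LOAD -> counter=6 r=(6,4) succ=(0,0) retry=(0,0)
3. B CAS -> counter=6 r=(6,4) succ=(0,0) retry=(0,1)
4. A CAS -> counter=7 r=(6,4) succ=(1,0) retry=(0,1)
5. B LOAD -> counter=7 r=(6,7) succ=(1,0) retry=(0,1)
6. B CAS -> counter=8 r=(6,7) succ=(1,1) retry=(0,1)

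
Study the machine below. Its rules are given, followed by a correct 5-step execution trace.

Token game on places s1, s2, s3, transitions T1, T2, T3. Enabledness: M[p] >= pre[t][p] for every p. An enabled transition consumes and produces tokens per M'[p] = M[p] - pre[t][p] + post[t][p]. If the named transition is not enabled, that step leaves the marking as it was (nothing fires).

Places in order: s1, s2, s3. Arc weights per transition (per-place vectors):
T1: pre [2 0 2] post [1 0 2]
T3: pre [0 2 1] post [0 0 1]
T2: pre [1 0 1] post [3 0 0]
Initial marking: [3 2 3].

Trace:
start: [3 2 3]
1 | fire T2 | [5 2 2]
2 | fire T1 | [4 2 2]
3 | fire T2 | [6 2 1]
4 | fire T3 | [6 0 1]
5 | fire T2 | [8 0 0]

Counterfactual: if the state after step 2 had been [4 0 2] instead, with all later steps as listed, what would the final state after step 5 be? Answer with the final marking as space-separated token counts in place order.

8 0 0

state after step 2 := [4 0 2]
3 | fire T2 | [6 0 1]
4 | fire T3 | [6 0 1]
5 | fire T2 | [8 0 0]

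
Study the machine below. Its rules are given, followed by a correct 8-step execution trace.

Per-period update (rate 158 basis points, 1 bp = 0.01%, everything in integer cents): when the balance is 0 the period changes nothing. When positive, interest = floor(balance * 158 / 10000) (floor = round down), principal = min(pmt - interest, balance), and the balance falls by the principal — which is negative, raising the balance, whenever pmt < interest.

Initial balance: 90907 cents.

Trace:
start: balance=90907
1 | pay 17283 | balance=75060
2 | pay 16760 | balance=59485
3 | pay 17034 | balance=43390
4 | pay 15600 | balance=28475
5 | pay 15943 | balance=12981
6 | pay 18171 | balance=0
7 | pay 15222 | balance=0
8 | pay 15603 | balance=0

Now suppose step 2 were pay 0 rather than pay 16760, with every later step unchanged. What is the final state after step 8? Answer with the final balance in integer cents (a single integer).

0

(re-executing from step 2 with the substitution; state before step 2: balance=75060)
2 | pay 0 | balance=76245
3 | pay 17034 | balance=60415
4 | pay 15600 | balance=45769
5 | pay 15943 | balance=30549
6 | pay 18171 | balance=12860
7 | pay 15222 | balance=0
8 | pay 15603 | balance=0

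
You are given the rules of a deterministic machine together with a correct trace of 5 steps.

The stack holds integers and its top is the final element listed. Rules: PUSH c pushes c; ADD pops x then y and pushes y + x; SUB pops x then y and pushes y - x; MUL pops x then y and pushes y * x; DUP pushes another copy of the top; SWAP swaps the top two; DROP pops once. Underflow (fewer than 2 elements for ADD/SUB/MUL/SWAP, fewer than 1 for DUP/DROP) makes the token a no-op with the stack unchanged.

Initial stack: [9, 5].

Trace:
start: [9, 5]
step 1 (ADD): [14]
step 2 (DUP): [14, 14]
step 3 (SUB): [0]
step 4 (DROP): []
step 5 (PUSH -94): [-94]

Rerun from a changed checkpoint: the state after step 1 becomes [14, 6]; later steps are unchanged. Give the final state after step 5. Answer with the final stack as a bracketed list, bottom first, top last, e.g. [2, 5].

[14, -94]

state after step 1 := [14, 6]
step 2 (DUP): [14, 6, 6]
step 3 (SUB): [14, 0]
step 4 (DROP): [14]
step 5 (PUSH -94): [14, -94]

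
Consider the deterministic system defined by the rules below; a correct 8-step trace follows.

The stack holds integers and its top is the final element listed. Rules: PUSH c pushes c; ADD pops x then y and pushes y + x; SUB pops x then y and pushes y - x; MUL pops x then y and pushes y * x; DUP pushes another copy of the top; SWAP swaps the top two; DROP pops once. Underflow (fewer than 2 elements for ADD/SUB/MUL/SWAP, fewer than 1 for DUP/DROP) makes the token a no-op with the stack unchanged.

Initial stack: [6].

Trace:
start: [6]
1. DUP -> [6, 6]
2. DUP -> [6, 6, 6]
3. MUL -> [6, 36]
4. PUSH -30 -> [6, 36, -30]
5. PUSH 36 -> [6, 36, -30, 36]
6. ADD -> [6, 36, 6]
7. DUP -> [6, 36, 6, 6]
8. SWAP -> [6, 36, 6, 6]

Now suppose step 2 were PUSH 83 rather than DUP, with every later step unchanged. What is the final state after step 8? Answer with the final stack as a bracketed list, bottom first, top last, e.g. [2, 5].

[6, 498, 6, 6]

(re-executing from step 2 with the substitution; state before step 2: [6, 6])
2. PUSH 83 -> [6, 6, 83]
3. MUL -> [6, 498]
4. PUSH -30 -> [6, 498, -30]
5. PUSH 36 -> [6, 498, -30, 36]
6. ADD -> [6, 498, 6]
7. DUP -> [6, 498, 6, 6]
8. SWAP -> [6, 498, 6, 6]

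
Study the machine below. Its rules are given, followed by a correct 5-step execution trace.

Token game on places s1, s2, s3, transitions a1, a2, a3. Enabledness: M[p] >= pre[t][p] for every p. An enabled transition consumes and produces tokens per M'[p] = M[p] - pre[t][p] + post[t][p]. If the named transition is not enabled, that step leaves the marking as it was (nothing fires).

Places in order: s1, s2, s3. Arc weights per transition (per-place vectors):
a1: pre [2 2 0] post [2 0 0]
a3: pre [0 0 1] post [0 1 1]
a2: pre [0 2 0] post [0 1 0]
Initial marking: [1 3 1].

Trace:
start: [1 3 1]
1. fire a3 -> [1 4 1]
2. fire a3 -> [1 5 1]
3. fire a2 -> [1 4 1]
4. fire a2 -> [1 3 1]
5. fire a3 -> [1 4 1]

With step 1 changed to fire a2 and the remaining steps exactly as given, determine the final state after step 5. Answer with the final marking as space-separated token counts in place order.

(re-executing from step 1 with the substitution; state before step 1: [1 3 1])
1. fire a2 -> [1 2 1]
2. fire a3 -> [1 3 1]
3. fire a2 -> [1 2 1]
4. fire a2 -> [1 1 1]
5. fire a3 -> [1 2 1]

1 2 1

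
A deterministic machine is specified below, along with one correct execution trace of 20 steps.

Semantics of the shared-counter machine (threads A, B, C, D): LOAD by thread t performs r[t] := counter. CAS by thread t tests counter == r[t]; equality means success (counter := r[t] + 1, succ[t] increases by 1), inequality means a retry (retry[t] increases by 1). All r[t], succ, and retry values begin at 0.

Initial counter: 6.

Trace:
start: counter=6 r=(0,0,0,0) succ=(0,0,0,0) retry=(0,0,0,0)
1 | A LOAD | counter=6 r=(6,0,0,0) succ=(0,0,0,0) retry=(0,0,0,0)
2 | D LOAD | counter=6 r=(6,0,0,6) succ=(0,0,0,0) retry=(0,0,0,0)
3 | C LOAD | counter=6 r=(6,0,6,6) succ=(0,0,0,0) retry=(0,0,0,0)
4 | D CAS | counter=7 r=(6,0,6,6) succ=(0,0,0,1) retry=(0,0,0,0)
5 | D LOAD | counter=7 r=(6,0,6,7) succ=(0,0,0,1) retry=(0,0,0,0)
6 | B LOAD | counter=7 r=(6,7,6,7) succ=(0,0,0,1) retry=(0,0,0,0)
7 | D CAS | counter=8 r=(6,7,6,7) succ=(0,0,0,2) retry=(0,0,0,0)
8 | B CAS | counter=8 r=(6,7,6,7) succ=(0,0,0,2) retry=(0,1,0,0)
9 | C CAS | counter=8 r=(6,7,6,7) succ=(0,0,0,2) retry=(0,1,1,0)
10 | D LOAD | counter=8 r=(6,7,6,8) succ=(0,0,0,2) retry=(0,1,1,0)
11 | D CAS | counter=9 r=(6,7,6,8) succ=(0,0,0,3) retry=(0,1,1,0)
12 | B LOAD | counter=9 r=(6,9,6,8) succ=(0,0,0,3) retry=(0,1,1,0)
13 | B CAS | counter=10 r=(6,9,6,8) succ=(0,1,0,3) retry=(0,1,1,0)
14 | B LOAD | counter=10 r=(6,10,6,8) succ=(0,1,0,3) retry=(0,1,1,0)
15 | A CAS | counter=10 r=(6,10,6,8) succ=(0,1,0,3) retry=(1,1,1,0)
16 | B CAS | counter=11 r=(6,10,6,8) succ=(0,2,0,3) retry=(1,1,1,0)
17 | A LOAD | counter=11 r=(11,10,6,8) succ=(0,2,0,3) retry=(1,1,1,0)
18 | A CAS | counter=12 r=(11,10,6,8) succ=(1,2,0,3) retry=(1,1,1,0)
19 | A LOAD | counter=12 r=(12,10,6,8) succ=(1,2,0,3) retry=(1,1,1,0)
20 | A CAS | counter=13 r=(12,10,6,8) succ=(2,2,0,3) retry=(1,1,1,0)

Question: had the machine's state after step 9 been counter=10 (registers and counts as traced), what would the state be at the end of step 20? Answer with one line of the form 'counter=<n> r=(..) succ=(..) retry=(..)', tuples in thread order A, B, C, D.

counter=15 r=(14,12,6,10) succ=(2,2,0,3) retry=(1,1,1,0)

state after step 9 := counter=10 r=(6,7,6,7) succ=(0,0,0,2) retry=(0,1,1,0)
10 | D LOAD | counter=10 r=(6,7,6,10) succ=(0,0,0,2) retry=(0,1,1,0)
11 | D CAS | counter=11 r=(6,7,6,10) succ=(0,0,0,3) retry=(0,1,1,0)
12 | B LOAD | counter=11 r=(6,11,6,10) succ=(0,0,0,3) retry=(0,1,1,0)
13 | B CAS | counter=12 r=(6,11,6,10) succ=(0,1,0,3) retry=(0,1,1,0)
14 | B LOAD | counter=12 r=(6,12,6,10) succ=(0,1,0,3) retry=(0,1,1,0)
15 | A CAS | counter=12 r=(6,12,6,10) succ=(0,1,0,3) retry=(1,1,1,0)
16 | B CAS | counter=13 r=(6,12,6,10) succ=(0,2,0,3) retry=(1,1,1,0)
17 | A LOAD | counter=13 r=(13,12,6,10) succ=(0,2,0,3) retry=(1,1,1,0)
18 | A CAS | counter=14 r=(13,12,6,10) succ=(1,2,0,3) retry=(1,1,1,0)
19 | A LOAD | counter=14 r=(14,12,6,10) succ=(1,2,0,3) retry=(1,1,1,0)
20 | A CAS | counter=15 r=(14,12,6,10) succ=(2,2,0,3) retry=(1,1,1,0)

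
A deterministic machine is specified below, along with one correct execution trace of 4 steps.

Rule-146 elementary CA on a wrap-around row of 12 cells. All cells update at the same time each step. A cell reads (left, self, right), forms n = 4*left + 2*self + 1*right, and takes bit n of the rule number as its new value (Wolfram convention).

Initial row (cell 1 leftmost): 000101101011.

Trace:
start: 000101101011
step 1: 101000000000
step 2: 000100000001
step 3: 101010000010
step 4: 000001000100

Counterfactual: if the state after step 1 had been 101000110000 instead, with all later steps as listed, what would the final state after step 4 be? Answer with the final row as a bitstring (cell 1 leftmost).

state after step 1 := 101000110000
step 2: 000101001001
step 3: 101000110110
step 4: 000101000000

000101000000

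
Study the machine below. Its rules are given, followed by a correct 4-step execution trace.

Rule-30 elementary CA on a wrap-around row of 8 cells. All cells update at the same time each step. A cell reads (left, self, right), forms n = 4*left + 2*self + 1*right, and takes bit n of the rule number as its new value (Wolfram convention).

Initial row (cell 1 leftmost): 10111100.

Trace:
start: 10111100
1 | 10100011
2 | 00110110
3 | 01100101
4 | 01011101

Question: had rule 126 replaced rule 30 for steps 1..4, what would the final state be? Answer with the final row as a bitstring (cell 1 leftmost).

(re-executing steps 1..4 under rule 126; state before step 1: 10111100)
1 | 11100111
2 | 00111100
3 | 01100110
4 | 11111111

11111111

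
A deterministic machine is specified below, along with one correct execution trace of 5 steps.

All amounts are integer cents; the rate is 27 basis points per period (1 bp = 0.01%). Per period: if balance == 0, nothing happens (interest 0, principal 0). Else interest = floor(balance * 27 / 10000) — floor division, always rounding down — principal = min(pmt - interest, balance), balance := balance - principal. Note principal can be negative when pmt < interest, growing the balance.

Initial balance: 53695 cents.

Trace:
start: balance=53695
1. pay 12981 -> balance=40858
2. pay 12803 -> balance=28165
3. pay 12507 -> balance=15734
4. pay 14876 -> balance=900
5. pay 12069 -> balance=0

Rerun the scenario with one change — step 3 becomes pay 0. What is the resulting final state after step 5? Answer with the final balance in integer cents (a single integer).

(re-executing from step 3 with the substitution; state before step 3: balance=28165)
3. pay 0 -> balance=28241
4. pay 14876 -> balance=13441
5. pay 12069 -> balance=1408

1408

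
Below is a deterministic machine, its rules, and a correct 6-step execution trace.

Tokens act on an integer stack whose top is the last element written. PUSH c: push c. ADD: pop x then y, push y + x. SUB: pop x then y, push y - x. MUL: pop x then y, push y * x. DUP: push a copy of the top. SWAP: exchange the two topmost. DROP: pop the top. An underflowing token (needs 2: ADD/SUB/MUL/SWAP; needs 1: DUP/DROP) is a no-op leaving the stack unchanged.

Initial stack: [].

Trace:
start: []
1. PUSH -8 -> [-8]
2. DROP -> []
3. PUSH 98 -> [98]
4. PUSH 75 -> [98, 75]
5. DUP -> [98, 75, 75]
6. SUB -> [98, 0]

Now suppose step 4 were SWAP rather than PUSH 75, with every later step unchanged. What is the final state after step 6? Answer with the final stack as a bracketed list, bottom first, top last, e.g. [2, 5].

(re-executing from step 4 with the substitution; state before step 4: [98])
4. SWAP -> [98]
5. DUP -> [98, 98]
6. SUB -> [0]

[0]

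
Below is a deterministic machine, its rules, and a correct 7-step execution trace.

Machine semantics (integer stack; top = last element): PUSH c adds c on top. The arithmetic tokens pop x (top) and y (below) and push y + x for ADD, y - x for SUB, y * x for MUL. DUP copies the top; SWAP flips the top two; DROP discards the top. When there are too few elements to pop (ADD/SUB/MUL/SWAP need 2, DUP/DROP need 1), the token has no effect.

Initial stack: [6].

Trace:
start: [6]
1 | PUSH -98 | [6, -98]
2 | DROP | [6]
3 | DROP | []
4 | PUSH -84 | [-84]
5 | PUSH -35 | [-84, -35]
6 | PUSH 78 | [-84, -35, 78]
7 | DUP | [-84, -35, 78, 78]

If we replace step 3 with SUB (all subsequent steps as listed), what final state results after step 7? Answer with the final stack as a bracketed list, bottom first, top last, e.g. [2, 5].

[6, -84, -35, 78, 78]

(re-executing from step 3 with the substitution; state before step 3: [6])
3 | SUB | [6]
4 | PUSH -84 | [6, -84]
5 | PUSH -35 | [6, -84, -35]
6 | PUSH 78 | [6, -84, -35, 78]
7 | DUP | [6, -84, -35, 78, 78]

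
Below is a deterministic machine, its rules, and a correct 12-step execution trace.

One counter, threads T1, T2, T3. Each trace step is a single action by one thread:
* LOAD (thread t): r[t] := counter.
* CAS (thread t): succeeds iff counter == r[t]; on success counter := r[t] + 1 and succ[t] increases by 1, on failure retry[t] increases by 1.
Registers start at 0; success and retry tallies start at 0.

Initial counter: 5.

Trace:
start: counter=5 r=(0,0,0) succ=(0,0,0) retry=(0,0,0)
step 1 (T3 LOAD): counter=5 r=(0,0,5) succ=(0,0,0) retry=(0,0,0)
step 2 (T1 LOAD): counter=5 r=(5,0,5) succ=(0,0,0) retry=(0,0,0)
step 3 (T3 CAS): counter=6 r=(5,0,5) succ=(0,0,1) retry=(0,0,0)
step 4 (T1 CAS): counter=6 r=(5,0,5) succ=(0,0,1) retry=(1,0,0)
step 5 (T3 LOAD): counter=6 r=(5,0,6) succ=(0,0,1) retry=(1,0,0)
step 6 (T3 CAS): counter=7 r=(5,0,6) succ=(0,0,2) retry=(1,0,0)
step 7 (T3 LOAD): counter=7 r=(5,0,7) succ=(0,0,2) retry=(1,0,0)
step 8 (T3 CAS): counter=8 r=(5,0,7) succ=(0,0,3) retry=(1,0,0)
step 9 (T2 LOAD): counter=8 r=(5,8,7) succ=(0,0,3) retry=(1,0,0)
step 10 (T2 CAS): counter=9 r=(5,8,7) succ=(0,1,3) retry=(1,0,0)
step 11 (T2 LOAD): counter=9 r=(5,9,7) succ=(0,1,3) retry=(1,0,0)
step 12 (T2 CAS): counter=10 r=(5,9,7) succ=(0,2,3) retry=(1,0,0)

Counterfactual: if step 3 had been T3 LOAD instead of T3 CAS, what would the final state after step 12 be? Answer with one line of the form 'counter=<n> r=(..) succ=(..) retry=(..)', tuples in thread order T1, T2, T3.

counter=10 r=(5,9,7) succ=(1,2,2) retry=(0,0,0)

(re-executing from step 3 with the substitution; state before step 3: counter=5 r=(5,0,5) succ=(0,0,0) retry=(0,0,0))
step 3 (T3 LOAD): counter=5 r=(5,0,5) succ=(0,0,0) retry=(0,0,0)
step 4 (T1 CAS): counter=6 r=(5,0,5) succ=(1,0,0) retry=(0,0,0)
step 5 (T3 LOAD): counter=6 r=(5,0,6) succ=(1,0,0) retry=(0,0,0)
step 6 (T3 CAS): counter=7 r=(5,0,6) succ=(1,0,1) retry=(0,0,0)
step 7 (T3 LOAD): counter=7 r=(5,0,7) succ=(1,0,1) retry=(0,0,0)
step 8 (T3 CAS): counter=8 r=(5,0,7) succ=(1,0,2) retry=(0,0,0)
step 9 (T2 LOAD): counter=8 r=(5,8,7) succ=(1,0,2) retry=(0,0,0)
step 10 (T2 CAS): counter=9 r=(5,8,7) succ=(1,1,2) retry=(0,0,0)
step 11 (T2 LOAD): counter=9 r=(5,9,7) succ=(1,1,2) retry=(0,0,0)
step 12 (T2 CAS): counter=10 r=(5,9,7) succ=(1,2,2) retry=(0,0,0)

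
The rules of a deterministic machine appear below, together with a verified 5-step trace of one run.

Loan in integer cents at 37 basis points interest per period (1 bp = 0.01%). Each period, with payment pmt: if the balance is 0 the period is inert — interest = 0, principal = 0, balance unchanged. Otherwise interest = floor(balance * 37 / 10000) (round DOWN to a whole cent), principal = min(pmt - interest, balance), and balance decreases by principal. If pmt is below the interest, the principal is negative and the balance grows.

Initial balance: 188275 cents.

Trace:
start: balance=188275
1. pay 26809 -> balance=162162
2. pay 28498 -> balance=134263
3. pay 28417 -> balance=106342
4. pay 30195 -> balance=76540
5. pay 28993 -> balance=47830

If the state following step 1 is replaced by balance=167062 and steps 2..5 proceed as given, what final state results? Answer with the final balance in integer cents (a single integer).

state after step 1 := balance=167062
2. pay 28498 -> balance=139182
3. pay 28417 -> balance=111279
4. pay 30195 -> balance=81495
5. pay 28993 -> balance=52803

52803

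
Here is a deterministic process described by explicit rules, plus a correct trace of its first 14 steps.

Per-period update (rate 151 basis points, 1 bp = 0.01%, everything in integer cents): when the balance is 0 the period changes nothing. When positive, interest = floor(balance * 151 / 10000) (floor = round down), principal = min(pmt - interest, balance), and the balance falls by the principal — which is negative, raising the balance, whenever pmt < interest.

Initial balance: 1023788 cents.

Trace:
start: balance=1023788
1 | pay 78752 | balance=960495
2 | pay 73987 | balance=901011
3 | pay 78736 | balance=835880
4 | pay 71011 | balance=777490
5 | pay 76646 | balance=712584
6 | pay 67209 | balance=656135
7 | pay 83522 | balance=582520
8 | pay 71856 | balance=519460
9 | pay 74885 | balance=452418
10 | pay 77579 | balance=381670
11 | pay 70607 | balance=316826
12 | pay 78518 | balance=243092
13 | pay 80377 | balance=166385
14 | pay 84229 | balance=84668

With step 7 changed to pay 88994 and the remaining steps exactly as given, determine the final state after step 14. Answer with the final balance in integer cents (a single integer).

78589

(re-executing from step 7 with the substitution; state before step 7: balance=656135)
7 | pay 88994 | balance=577048
8 | pay 71856 | balance=513905
9 | pay 74885 | balance=446779
10 | pay 77579 | balance=375946
11 | pay 70607 | balance=311015
12 | pay 78518 | balance=237193
13 | pay 80377 | balance=160397
14 | pay 84229 | balance=78589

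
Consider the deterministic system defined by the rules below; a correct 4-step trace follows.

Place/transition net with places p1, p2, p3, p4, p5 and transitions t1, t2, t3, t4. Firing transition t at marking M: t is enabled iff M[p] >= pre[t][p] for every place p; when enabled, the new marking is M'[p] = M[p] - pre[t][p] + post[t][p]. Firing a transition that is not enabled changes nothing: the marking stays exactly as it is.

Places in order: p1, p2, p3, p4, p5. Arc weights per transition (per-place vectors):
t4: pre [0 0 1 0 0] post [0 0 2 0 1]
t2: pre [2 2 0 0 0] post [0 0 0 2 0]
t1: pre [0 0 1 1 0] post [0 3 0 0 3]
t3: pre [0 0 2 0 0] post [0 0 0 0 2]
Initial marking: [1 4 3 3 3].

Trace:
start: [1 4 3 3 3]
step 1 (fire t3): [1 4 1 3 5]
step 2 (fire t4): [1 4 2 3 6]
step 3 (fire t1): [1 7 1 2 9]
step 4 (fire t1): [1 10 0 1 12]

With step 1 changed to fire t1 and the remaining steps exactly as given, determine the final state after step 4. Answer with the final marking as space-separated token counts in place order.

1 13 1 0 13

(re-executing from step 1 with the substitution; state before step 1: [1 4 3 3 3])
step 1 (fire t1): [1 7 2 2 6]
step 2 (fire t4): [1 7 3 2 7]
step 3 (fire t1): [1 10 2 1 10]
step 4 (fire t1): [1 13 1 0 13]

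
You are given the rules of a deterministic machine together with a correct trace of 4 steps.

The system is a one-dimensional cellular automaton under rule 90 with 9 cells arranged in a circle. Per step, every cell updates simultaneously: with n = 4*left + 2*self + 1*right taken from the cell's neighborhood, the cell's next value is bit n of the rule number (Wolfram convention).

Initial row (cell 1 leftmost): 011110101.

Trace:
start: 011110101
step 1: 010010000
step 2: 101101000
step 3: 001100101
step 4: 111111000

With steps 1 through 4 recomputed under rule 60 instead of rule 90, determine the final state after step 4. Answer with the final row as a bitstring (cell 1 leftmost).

001011010

(re-executing steps 1..4 under rule 60; state before step 1: 011110101)
step 1: 110001111
step 2: 001001000
step 3: 001101100
step 4: 001011010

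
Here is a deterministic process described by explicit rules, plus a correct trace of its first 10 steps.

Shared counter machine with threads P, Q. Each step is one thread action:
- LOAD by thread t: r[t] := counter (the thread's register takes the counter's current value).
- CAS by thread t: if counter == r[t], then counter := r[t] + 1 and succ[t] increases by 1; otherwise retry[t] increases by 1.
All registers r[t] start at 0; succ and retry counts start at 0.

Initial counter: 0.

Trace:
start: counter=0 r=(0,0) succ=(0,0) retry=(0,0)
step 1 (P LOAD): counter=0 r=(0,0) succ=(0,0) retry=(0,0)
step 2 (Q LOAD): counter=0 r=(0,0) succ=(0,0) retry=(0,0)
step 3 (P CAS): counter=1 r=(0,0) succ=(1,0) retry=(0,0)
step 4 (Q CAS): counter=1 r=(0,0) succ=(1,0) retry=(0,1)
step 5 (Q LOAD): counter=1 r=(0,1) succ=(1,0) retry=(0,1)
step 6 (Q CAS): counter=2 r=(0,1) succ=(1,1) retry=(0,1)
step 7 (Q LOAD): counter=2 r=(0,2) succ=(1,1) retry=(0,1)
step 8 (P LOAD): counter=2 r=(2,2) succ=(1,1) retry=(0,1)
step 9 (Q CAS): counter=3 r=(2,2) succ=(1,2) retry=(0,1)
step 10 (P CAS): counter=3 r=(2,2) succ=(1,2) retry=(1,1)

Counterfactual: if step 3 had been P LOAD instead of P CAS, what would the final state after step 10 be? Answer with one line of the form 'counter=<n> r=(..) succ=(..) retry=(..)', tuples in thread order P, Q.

(re-executing from step 3 with the substitution; state before step 3: counter=0 r=(0,0) succ=(0,0) retry=(0,0))
step 3 (P LOAD): counter=0 r=(0,0) succ=(0,0) retry=(0,0)
step 4 (Q CAS): counter=1 r=(0,0) succ=(0,1) retry=(0,0)
step 5 (Q LOAD): counter=1 r=(0,1) succ=(0,1) retry=(0,0)
step 6 (Q CAS): counter=2 r=(0,1) succ=(0,2) retry=(0,0)
step 7 (Q LOAD): counter=2 r=(0,2) succ=(0,2) retry=(0,0)
step 8 (P LOAD): counter=2 r=(2,2) succ=(0,2) retry=(0,0)
step 9 (Q CAS): counter=3 r=(2,2) succ=(0,3) retry=(0,0)
step 10 (P CAS): counter=3 r=(2,2) succ=(0,3) retry=(1,0)

counter=3 r=(2,2) succ=(0,3) retry=(1,0)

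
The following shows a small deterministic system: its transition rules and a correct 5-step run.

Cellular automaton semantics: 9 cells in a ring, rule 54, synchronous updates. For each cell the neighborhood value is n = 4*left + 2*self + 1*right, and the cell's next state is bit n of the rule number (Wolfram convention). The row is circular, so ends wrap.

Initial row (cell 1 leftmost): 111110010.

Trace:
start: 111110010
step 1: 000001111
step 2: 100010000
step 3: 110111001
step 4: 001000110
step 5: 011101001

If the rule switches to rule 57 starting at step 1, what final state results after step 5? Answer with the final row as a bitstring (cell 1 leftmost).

010100101

(re-executing steps 1..5 under rule 57; state before step 1: 111110010)
step 1: 100001001
step 2: 011100101
step 3: 110010010
step 4: 101001001
step 5: 010100101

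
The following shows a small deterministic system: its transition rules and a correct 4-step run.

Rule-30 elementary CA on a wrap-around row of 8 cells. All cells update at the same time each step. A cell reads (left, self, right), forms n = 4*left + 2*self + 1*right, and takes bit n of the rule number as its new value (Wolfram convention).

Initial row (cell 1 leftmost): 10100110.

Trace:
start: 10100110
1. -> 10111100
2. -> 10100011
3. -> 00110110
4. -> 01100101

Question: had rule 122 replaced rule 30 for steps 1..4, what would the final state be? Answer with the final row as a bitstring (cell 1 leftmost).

00001110

(re-executing steps 1..4 under rule 122; state before step 1: 10100110)
1. -> 01011111
2. -> 10110001
3. -> 11111011
4. -> 00001110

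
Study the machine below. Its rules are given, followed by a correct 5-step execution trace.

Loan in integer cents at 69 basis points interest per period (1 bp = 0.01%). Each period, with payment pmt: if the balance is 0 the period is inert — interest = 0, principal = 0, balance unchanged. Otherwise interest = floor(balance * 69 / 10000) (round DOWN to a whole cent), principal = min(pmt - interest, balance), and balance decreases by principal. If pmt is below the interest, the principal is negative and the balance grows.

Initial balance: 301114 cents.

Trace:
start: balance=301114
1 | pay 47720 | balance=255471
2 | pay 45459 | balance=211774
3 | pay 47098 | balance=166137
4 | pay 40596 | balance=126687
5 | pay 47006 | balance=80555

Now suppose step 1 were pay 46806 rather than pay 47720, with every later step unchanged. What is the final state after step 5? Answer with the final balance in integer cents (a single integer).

81494

(re-executing from step 1 with the substitution; state before step 1: balance=301114)
1 | pay 46806 | balance=256385
2 | pay 45459 | balance=212695
3 | pay 47098 | balance=167064
4 | pay 40596 | balance=127620
5 | pay 47006 | balance=81494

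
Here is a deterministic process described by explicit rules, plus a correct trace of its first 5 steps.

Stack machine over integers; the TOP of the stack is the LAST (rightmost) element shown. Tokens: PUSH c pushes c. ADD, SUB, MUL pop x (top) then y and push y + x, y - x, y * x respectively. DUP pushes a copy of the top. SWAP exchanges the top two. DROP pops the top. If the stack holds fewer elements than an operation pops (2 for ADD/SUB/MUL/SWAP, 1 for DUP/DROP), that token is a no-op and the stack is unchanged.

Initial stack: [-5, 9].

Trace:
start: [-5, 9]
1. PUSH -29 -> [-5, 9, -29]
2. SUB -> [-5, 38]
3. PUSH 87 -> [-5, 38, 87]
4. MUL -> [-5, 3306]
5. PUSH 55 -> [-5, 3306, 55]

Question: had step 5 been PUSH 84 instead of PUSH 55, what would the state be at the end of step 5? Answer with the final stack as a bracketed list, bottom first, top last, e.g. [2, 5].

[-5, 3306, 84]

(re-executing from step 5 with the substitution; state before step 5: [-5, 3306])
5. PUSH 84 -> [-5, 3306, 84]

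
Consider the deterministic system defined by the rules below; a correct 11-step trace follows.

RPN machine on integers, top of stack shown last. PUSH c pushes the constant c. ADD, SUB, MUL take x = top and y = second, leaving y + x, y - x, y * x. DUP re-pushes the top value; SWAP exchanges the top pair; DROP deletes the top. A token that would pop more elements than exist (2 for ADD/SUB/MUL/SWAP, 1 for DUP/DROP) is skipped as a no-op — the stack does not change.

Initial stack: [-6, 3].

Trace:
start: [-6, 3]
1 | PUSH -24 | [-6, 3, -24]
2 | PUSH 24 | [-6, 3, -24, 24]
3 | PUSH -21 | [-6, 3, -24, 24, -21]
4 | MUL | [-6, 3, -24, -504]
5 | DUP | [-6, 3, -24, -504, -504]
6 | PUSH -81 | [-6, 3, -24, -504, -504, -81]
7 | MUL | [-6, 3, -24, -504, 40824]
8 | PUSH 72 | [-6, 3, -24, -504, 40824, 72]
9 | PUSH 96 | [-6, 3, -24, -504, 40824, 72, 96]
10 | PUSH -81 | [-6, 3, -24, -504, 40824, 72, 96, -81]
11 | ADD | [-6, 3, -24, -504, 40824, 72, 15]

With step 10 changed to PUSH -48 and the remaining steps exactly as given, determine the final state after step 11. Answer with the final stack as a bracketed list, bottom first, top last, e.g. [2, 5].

[-6, 3, -24, -504, 40824, 72, 48]

(re-executing from step 10 with the substitution; state before step 10: [-6, 3, -24, -504, 40824, 72, 96])
10 | PUSH -48 | [-6, 3, -24, -504, 40824, 72, 96, -48]
11 | ADD | [-6, 3, -24, -504, 40824, 72, 48]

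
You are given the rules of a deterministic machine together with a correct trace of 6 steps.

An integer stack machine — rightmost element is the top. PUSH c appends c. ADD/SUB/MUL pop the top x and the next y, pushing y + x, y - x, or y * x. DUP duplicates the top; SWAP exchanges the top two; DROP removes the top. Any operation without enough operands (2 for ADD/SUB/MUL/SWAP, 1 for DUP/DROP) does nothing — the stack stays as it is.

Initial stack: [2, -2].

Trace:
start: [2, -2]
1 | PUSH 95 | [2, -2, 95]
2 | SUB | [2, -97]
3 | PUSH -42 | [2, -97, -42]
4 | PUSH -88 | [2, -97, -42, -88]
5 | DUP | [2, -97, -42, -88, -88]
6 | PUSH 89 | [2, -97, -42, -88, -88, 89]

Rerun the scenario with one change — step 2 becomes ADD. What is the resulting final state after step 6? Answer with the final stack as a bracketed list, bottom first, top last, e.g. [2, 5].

[2, 93, -42, -88, -88, 89]

(re-executing from step 2 with the substitution; state before step 2: [2, -2, 95])
2 | ADD | [2, 93]
3 | PUSH -42 | [2, 93, -42]
4 | PUSH -88 | [2, 93, -42, -88]
5 | DUP | [2, 93, -42, -88, -88]
6 | PUSH 89 | [2, 93, -42, -88, -88, 89]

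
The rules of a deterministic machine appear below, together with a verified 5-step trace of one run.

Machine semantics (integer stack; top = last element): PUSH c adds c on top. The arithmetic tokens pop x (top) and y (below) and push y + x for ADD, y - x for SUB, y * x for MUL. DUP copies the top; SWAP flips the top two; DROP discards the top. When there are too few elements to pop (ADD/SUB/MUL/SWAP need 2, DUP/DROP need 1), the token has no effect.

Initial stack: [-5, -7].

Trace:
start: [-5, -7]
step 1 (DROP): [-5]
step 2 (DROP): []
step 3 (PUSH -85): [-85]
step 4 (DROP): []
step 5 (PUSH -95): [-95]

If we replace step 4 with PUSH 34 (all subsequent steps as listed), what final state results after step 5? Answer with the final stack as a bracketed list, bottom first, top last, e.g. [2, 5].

(re-executing from step 4 with the substitution; state before step 4: [-85])
step 4 (PUSH 34): [-85, 34]
step 5 (PUSH -95): [-85, 34, -95]

[-85, 34, -95]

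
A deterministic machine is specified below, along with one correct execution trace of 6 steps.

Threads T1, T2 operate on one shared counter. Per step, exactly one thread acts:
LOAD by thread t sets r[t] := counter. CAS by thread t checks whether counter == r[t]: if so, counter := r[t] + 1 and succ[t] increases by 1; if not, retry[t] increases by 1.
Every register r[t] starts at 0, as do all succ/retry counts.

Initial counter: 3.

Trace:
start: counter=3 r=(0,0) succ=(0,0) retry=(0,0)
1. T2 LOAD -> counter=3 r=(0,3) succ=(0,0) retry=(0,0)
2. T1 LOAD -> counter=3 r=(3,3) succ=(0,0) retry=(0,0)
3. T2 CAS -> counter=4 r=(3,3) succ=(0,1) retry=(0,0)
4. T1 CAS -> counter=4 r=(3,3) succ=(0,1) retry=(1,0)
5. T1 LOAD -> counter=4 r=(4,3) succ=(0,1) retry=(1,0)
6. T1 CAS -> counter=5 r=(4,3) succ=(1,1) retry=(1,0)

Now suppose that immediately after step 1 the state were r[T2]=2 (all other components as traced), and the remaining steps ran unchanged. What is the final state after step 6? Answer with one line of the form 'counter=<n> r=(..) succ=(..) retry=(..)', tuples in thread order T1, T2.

counter=5 r=(4,2) succ=(2,0) retry=(0,1)

state after step 1 := counter=3 r=(0,2) succ=(0,0) retry=(0,0)
2. T1 LOAD -> counter=3 r=(3,2) succ=(0,0) retry=(0,0)
3. T2 CAS -> counter=3 r=(3,2) succ=(0,0) retry=(0,1)
4. T1 CAS -> counter=4 r=(3,2) succ=(1,0) retry=(0,1)
5. T1 LOAD -> counter=4 r=(4,2) succ=(1,0) retry=(0,1)
6. T1 CAS -> counter=5 r=(4,2) succ=(2,0) retry=(0,1)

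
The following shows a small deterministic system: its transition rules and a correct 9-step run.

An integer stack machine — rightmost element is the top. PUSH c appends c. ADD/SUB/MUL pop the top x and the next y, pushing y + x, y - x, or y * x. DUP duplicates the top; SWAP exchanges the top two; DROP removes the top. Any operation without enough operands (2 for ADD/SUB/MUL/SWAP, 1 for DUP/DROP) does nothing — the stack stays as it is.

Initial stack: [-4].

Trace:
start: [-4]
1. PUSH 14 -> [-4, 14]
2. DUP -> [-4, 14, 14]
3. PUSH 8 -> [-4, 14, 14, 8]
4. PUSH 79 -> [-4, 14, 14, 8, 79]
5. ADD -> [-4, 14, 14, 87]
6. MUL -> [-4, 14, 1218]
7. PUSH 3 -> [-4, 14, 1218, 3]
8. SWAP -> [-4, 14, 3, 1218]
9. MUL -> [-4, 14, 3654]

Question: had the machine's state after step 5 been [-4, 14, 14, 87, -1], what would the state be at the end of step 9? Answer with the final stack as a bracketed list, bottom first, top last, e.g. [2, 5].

[-4, 14, 14, -261]

state after step 5 := [-4, 14, 14, 87, -1]
6. MUL -> [-4, 14, 14, -87]
7. PUSH 3 -> [-4, 14, 14, -87, 3]
8. SWAP -> [-4, 14, 14, 3, -87]
9. MUL -> [-4, 14, 14, -261]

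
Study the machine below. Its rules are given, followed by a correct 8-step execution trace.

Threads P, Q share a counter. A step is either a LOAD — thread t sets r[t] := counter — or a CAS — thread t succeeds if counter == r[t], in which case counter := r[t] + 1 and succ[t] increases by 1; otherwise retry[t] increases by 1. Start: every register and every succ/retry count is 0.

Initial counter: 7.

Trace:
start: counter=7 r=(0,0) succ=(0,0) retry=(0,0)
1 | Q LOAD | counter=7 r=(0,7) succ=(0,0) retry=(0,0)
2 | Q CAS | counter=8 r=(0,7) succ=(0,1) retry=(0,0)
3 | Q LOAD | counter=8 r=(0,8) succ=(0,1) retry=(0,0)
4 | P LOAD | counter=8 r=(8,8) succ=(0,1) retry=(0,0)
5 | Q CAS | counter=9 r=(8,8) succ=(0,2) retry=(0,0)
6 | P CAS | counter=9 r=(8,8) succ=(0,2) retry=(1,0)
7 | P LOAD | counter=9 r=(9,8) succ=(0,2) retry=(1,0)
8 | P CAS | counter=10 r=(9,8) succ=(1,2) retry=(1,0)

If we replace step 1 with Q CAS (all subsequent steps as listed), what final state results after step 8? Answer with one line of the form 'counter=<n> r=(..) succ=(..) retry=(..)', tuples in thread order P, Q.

(re-executing from step 1 with the substitution; state before step 1: counter=7 r=(0,0) succ=(0,0) retry=(0,0))
1 | Q CAS | counter=7 r=(0,0) succ=(0,0) retry=(0,1)
2 | Q CAS | counter=7 r=(0,0) succ=(0,0) retry=(0,2)
3 | Q LOAD | counter=7 r=(0,7) succ=(0,0) retry=(0,2)
4 | P LOAD | counter=7 r=(7,7) succ=(0,0) retry=(0,2)
5 | Q CAS | counter=8 r=(7,7) succ=(0,1) retry=(0,2)
6 | P CAS | counter=8 r=(7,7) succ=(0,1) retry=(1,2)
7 | P LOAD | counter=8 r=(8,7) succ=(0,1) retry=(1,2)
8 | P CAS | counter=9 r=(8,7) succ=(1,1) retry=(1,2)

counter=9 r=(8,7) succ=(1,1) retry=(1,2)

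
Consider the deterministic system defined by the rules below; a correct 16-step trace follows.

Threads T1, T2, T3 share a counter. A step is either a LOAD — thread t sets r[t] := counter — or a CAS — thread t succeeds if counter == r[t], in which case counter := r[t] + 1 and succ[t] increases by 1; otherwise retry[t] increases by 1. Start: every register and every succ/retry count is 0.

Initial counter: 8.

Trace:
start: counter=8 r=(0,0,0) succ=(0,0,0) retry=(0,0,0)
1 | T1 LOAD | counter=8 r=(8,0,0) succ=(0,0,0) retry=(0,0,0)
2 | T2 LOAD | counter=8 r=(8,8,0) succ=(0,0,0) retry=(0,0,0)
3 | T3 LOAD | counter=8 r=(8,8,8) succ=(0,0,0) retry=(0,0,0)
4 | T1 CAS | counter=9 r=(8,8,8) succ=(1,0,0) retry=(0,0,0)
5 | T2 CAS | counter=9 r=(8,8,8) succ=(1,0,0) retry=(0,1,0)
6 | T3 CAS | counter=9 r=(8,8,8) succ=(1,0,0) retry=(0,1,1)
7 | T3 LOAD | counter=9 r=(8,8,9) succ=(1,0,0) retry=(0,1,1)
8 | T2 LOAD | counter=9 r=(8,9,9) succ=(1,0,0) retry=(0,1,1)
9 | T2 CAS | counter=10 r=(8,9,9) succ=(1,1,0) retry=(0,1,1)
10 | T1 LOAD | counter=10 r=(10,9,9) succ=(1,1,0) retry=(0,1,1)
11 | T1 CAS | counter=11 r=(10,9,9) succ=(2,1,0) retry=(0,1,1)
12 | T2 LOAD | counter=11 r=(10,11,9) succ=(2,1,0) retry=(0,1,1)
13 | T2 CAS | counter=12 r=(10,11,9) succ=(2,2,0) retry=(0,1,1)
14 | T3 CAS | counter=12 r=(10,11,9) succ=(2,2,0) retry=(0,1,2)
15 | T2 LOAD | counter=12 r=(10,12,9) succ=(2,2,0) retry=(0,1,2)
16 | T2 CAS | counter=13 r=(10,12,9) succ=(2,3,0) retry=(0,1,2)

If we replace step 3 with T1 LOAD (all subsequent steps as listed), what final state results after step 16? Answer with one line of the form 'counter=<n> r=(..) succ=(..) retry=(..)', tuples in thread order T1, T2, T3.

(re-executing from step 3 with the substitution; state before step 3: counter=8 r=(8,8,0) succ=(0,0,0) retry=(0,0,0))
3 | T1 LOAD | counter=8 r=(8,8,0) succ=(0,0,0) retry=(0,0,0)
4 | T1 CAS | counter=9 r=(8,8,0) succ=(1,0,0) retry=(0,0,0)
5 | T2 CAS | counter=9 r=(8,8,0) succ=(1,0,0) retry=(0,1,0)
6 | T3 CAS | counter=9 r=(8,8,0) succ=(1,0,0) retry=(0,1,1)
7 | T3 LOAD | counter=9 r=(8,8,9) succ=(1,0,0) retry=(0,1,1)
8 | T2 LOAD | counter=9 r=(8,9,9) succ=(1,0,0) retry=(0,1,1)
9 | T2 CAS | counter=10 r=(8,9,9) succ=(1,1,0) retry=(0,1,1)
10 | T1 LOAD | counter=10 r=(10,9,9) succ=(1,1,0) retry=(0,1,1)
11 | T1 CAS | counter=11 r=(10,9,9) succ=(2,1,0) retry=(0,1,1)
12 | T2 LOAD | counter=11 r=(10,11,9) succ=(2,1,0) retry=(0,1,1)
13 | T2 CAS | counter=12 r=(10,11,9) succ=(2,2,0) retry=(0,1,1)
14 | T3 CAS | counter=12 r=(10,11,9) succ=(2,2,0) retry=(0,1,2)
15 | T2 LOAD | counter=12 r=(10,12,9) succ=(2,2,0) retry=(0,1,2)
16 | T2 CAS | counter=13 r=(10,12,9) succ=(2,3,0) retry=(0,1,2)

counter=13 r=(10,12,9) succ=(2,3,0) retry=(0,1,2)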